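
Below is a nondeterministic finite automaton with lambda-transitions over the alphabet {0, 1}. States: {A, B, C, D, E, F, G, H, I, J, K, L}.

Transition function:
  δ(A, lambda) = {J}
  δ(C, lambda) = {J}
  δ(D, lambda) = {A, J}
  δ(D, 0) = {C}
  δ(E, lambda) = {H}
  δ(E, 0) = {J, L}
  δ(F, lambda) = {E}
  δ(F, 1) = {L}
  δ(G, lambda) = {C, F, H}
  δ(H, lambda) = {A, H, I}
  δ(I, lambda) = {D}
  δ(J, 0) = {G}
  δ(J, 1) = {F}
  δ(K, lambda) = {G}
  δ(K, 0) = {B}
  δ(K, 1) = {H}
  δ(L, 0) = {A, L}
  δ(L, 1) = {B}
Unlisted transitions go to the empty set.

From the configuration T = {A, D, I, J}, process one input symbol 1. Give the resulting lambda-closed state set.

{A, D, E, F, H, I, J}

J on 1 → {F}.
No 1-transition from A, D, I.
Union after reading 1: {F}.
Now take the lambda-closure:
From F via lambda: add E.
From E via lambda: add H.
From H via lambda: add A, I.
From A via lambda: add J.
From I via lambda: add D.
No new states can be added; the closed set is {A, D, E, F, H, I, J}.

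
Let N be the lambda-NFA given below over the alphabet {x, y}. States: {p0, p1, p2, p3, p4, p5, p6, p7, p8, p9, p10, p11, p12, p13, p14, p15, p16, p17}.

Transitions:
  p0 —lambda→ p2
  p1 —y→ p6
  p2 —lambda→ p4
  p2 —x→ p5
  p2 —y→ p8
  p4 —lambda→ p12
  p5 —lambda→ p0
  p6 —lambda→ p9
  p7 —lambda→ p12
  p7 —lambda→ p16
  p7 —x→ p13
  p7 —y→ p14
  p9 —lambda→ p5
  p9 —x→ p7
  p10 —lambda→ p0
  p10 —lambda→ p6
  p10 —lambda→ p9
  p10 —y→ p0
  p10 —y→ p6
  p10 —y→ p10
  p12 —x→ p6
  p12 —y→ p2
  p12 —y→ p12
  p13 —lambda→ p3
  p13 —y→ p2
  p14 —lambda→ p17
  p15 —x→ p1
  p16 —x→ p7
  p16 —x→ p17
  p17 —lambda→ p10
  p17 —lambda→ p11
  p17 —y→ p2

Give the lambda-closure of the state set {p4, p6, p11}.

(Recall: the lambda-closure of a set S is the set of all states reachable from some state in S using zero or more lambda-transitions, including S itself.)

{p0, p2, p4, p5, p6, p9, p11, p12}

Start with {p4, p6, p11}.
From p4 via lambda: add p12.
From p6 via lambda: add p9.
From p9 via lambda: add p5.
From p5 via lambda: add p0.
From p0 via lambda: add p2.
No new states can be added; the closed set is {p0, p2, p4, p5, p6, p9, p11, p12}.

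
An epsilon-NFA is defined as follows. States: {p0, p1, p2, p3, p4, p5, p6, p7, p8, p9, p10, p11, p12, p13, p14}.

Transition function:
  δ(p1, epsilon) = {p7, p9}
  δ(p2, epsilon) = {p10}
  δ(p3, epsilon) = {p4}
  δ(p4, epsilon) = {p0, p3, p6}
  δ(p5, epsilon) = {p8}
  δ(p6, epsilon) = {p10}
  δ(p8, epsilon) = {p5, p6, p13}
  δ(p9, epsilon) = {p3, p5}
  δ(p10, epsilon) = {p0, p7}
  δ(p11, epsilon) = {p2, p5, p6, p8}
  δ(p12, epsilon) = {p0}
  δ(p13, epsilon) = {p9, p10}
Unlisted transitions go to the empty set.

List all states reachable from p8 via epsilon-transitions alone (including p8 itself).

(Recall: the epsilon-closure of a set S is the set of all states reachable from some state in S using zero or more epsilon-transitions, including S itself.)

Start with {p8}.
From p8 via epsilon: add p5, p6, p13.
From p6 via epsilon: add p10.
From p13 via epsilon: add p9.
From p9 via epsilon: add p3.
From p10 via epsilon: add p0, p7.
From p3 via epsilon: add p4.
No new states can be added; the closed set is {p0, p3, p4, p5, p6, p7, p8, p9, p10, p13}.

{p0, p3, p4, p5, p6, p7, p8, p9, p10, p13}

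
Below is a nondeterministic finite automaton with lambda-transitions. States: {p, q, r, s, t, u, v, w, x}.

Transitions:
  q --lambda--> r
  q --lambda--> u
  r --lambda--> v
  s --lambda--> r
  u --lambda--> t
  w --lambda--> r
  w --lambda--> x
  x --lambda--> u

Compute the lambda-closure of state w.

Start with {w}.
From w via lambda: add r, x.
From r via lambda: add v.
From x via lambda: add u.
From u via lambda: add t.
No new states can be added; the closed set is {r, t, u, v, w, x}.

{r, t, u, v, w, x}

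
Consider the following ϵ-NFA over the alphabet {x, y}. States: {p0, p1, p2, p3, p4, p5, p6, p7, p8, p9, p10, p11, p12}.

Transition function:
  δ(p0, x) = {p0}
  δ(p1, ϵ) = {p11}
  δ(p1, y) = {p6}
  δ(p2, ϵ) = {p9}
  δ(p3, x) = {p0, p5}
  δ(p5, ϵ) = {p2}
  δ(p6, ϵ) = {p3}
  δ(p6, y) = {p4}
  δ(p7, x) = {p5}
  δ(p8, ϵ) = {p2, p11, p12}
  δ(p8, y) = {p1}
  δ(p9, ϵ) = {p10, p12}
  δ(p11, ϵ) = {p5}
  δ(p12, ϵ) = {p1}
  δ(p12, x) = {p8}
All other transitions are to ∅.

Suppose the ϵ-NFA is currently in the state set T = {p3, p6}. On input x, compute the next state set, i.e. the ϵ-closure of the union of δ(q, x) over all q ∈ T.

{p0, p1, p2, p5, p9, p10, p11, p12}

p3 on x → {p0, p5}.
No x-transition from p6.
Union after reading x: {p0, p5}.
Now take the ϵ-closure:
From p5 via ϵ: add p2.
From p2 via ϵ: add p9.
From p9 via ϵ: add p10, p12.
From p12 via ϵ: add p1.
From p1 via ϵ: add p11.
No new states can be added; the closed set is {p0, p1, p2, p5, p9, p10, p11, p12}.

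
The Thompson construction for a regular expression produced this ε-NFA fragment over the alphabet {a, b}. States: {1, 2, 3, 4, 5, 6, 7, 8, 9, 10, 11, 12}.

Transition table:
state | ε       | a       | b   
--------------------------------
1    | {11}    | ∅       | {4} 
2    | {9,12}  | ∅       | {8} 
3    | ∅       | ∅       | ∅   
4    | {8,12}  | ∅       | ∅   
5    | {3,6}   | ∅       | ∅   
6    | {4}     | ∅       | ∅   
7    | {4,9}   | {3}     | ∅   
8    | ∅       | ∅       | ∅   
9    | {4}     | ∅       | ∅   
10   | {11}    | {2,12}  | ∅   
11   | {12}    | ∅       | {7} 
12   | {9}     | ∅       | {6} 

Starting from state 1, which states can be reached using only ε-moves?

{1, 4, 8, 9, 11, 12}

Start with {1}.
From 1 via ε: add 11.
From 11 via ε: add 12.
From 12 via ε: add 9.
From 9 via ε: add 4.
From 4 via ε: add 8.
No new states can be added; the closed set is {1, 4, 8, 9, 11, 12}.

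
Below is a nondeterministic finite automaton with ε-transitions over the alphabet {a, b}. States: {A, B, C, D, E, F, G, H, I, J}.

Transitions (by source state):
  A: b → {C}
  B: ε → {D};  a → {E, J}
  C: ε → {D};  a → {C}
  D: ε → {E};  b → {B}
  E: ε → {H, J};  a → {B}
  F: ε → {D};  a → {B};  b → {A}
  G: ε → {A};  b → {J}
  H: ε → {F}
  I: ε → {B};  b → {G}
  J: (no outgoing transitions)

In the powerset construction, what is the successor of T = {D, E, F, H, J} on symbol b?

{A, B, D, E, F, H, J}

D on b → {B}.
F on b → {A}.
No b-transition from E, H, J.
Union after reading b: {A, B}.
Now take the ε-closure:
From B via ε: add D.
From D via ε: add E.
From E via ε: add H, J.
From H via ε: add F.
No new states can be added; the closed set is {A, B, D, E, F, H, J}.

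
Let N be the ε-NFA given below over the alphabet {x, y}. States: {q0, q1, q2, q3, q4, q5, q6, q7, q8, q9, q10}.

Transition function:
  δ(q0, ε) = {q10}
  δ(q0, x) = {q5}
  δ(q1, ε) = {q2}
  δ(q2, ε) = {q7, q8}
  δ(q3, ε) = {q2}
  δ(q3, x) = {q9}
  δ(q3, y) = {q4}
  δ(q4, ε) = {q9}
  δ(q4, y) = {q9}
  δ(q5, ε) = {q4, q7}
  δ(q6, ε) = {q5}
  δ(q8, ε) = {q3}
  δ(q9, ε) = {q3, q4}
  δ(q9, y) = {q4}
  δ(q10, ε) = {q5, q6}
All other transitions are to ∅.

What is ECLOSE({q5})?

{q2, q3, q4, q5, q7, q8, q9}

Start with {q5}.
From q5 via ε: add q4, q7.
From q4 via ε: add q9.
From q9 via ε: add q3.
From q3 via ε: add q2.
From q2 via ε: add q8.
No new states can be added; the closed set is {q2, q3, q4, q5, q7, q8, q9}.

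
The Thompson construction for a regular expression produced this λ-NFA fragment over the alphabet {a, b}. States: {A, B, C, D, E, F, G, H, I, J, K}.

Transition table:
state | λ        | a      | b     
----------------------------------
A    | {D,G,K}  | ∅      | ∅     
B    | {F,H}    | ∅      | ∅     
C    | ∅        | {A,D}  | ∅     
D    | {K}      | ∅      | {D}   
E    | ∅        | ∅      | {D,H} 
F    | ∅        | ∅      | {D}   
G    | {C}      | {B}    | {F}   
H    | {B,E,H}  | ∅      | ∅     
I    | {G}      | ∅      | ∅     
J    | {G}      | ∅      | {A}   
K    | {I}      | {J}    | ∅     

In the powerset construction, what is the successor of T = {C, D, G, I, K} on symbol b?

{C, D, F, G, I, K}

D on b → {D}.
G on b → {F}.
No b-transition from C, I, K.
Union after reading b: {D, F}.
Now take the λ-closure:
From D via λ: add K.
From K via λ: add I.
From I via λ: add G.
From G via λ: add C.
No new states can be added; the closed set is {C, D, F, G, I, K}.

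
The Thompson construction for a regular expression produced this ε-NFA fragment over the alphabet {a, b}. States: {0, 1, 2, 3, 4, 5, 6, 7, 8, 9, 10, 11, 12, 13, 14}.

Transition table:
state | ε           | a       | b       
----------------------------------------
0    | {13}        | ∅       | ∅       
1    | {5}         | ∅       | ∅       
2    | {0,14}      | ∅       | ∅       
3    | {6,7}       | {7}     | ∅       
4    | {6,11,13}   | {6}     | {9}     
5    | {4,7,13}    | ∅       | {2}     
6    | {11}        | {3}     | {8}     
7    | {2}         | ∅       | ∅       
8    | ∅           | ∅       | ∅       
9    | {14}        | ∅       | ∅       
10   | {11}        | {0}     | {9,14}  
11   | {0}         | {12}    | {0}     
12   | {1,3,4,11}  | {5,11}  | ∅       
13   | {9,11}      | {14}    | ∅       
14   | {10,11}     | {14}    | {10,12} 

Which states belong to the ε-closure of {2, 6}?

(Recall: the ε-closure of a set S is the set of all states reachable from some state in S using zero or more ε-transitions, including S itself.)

Start with {2, 6}.
From 2 via ε: add 0, 14.
From 6 via ε: add 11.
From 0 via ε: add 13.
From 14 via ε: add 10.
From 13 via ε: add 9.
No new states can be added; the closed set is {0, 2, 6, 9, 10, 11, 13, 14}.

{0, 2, 6, 9, 10, 11, 13, 14}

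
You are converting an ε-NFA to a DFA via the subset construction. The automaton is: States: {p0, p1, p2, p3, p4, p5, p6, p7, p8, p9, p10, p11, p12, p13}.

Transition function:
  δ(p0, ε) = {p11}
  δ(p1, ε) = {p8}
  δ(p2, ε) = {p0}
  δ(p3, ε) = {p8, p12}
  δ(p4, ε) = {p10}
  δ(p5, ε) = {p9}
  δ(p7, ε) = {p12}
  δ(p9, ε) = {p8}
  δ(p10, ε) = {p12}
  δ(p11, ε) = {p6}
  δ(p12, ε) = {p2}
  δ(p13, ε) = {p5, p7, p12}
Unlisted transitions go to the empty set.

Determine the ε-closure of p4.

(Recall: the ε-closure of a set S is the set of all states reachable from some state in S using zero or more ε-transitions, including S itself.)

{p0, p2, p4, p6, p10, p11, p12}

Start with {p4}.
From p4 via ε: add p10.
From p10 via ε: add p12.
From p12 via ε: add p2.
From p2 via ε: add p0.
From p0 via ε: add p11.
From p11 via ε: add p6.
No new states can be added; the closed set is {p0, p2, p4, p6, p10, p11, p12}.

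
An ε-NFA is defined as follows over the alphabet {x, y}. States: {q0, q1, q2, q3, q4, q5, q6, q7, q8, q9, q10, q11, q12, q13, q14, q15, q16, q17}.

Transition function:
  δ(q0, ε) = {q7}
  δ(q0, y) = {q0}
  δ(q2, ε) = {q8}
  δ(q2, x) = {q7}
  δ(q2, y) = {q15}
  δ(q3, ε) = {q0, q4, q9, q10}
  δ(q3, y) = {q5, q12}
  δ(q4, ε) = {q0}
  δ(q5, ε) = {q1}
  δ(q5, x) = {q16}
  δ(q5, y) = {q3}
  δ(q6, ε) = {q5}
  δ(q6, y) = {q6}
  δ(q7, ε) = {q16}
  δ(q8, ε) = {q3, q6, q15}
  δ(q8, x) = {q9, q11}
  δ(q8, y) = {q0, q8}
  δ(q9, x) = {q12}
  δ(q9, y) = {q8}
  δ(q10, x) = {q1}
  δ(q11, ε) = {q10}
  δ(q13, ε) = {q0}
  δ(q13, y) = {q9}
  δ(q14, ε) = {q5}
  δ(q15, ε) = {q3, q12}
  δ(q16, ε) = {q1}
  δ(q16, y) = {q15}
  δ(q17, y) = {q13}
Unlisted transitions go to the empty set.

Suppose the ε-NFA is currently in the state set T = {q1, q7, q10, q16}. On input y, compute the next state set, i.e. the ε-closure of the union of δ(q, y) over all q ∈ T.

q16 on y → {q15}.
No y-transition from q1, q7, q10.
Union after reading y: {q15}.
Now take the ε-closure:
From q15 via ε: add q3, q12.
From q3 via ε: add q0, q4, q9, q10.
From q0 via ε: add q7.
From q7 via ε: add q16.
From q16 via ε: add q1.
No new states can be added; the closed set is {q0, q1, q3, q4, q7, q9, q10, q12, q15, q16}.

{q0, q1, q3, q4, q7, q9, q10, q12, q15, q16}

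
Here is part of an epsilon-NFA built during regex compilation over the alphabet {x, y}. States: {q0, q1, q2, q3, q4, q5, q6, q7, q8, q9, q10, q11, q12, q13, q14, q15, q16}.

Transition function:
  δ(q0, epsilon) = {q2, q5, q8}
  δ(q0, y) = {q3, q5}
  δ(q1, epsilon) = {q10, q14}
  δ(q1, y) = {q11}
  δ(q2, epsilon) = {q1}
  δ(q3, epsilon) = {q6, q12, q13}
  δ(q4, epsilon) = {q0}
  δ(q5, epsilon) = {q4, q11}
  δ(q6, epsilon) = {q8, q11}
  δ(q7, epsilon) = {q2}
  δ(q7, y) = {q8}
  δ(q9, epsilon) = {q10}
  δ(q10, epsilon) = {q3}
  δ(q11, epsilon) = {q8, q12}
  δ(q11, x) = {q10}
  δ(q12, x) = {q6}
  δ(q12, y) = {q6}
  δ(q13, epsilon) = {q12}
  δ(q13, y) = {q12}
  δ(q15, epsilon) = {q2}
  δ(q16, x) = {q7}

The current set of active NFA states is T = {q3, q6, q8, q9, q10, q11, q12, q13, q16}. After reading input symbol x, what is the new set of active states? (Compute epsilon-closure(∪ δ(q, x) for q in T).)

q11 on x → {q10}.
q12 on x → {q6}.
q16 on x → {q7}.
No x-transition from q3, q6, q8, q9, q10, q13.
Union after reading x: {q6, q7, q10}.
Now take the epsilon-closure:
From q6 via epsilon: add q8, q11.
From q7 via epsilon: add q2.
From q10 via epsilon: add q3.
From q2 via epsilon: add q1.
From q3 via epsilon: add q12, q13.
From q1 via epsilon: add q14.
No new states can be added; the closed set is {q1, q2, q3, q6, q7, q8, q10, q11, q12, q13, q14}.

{q1, q2, q3, q6, q7, q8, q10, q11, q12, q13, q14}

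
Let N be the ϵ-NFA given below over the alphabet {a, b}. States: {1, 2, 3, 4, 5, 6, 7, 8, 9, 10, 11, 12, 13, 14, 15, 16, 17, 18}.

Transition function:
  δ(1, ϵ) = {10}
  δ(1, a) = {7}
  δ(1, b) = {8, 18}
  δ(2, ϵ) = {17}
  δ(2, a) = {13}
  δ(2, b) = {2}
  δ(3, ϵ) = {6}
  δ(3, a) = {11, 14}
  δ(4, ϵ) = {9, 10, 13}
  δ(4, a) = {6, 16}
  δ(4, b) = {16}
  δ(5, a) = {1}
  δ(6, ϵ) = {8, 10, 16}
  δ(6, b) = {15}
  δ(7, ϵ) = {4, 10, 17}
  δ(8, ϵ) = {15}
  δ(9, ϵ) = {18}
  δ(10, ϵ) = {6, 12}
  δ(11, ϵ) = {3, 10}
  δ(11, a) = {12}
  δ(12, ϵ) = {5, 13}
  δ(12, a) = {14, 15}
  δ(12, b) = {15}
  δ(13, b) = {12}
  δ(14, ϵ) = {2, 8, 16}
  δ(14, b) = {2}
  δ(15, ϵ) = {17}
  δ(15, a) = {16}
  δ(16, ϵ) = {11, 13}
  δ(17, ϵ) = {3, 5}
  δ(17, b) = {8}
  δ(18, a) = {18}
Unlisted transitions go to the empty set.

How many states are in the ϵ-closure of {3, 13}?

11

Start with {3, 13}.
From 3 via ϵ: add 6.
From 6 via ϵ: add 8, 10, 16.
From 8 via ϵ: add 15.
From 10 via ϵ: add 12.
From 16 via ϵ: add 11.
From 12 via ϵ: add 5.
From 15 via ϵ: add 17.
ϵ-closure = {3, 5, 6, 8, 10, 11, 12, 13, 15, 16, 17}, which has 11 states.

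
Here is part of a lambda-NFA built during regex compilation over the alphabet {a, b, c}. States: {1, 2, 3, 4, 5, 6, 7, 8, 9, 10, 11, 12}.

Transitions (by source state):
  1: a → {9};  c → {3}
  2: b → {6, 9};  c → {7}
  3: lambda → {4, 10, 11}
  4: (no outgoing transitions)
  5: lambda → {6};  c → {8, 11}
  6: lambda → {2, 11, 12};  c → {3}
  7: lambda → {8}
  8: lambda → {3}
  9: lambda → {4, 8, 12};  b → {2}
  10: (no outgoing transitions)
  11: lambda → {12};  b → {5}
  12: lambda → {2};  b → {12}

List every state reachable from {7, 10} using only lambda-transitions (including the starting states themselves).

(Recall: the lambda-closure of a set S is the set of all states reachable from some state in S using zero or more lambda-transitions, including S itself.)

Start with {7, 10}.
From 7 via lambda: add 8.
From 8 via lambda: add 3.
From 3 via lambda: add 4, 11.
From 11 via lambda: add 12.
From 12 via lambda: add 2.
No new states can be added; the closed set is {2, 3, 4, 7, 8, 10, 11, 12}.

{2, 3, 4, 7, 8, 10, 11, 12}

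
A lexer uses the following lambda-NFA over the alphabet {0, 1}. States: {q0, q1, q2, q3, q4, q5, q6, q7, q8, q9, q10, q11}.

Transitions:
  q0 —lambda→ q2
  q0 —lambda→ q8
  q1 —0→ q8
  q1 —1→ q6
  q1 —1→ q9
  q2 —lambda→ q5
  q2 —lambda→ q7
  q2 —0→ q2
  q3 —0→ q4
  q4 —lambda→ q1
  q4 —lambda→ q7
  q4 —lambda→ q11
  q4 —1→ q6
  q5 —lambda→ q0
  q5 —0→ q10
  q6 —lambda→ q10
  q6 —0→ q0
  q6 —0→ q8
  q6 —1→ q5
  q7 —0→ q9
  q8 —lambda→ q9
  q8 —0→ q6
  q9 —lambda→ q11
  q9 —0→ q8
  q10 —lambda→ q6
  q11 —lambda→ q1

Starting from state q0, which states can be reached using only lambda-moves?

Start with {q0}.
From q0 via lambda: add q2, q8.
From q2 via lambda: add q5, q7.
From q8 via lambda: add q9.
From q9 via lambda: add q11.
From q11 via lambda: add q1.
No new states can be added; the closed set is {q0, q1, q2, q5, q7, q8, q9, q11}.

{q0, q1, q2, q5, q7, q8, q9, q11}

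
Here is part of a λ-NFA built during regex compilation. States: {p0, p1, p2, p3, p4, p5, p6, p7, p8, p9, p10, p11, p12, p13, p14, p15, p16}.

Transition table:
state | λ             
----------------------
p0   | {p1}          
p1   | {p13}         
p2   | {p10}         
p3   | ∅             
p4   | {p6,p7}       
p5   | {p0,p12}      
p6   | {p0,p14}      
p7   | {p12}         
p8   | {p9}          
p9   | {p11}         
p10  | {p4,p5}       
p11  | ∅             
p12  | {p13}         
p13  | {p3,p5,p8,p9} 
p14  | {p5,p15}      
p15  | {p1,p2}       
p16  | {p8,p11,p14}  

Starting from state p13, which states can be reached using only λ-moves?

Start with {p13}.
From p13 via λ: add p3, p5, p8, p9.
From p5 via λ: add p0, p12.
From p9 via λ: add p11.
From p0 via λ: add p1.
No new states can be added; the closed set is {p0, p1, p3, p5, p8, p9, p11, p12, p13}.

{p0, p1, p3, p5, p8, p9, p11, p12, p13}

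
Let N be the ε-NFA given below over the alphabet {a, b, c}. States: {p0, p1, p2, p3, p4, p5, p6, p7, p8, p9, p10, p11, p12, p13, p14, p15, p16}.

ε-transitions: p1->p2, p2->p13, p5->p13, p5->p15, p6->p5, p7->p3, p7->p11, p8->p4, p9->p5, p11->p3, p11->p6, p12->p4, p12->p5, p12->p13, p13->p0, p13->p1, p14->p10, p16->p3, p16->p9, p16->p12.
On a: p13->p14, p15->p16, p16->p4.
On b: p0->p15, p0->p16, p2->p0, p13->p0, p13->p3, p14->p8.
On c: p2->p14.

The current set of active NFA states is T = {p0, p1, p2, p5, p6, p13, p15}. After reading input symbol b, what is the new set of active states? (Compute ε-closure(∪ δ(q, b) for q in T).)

p0 on b → {p15, p16}.
p2 on b → {p0}.
p13 on b → {p0, p3}.
No b-transition from p1, p5, p6, p15.
Union after reading b: {p0, p3, p15, p16}.
Now take the ε-closure:
From p16 via ε: add p9, p12.
From p9 via ε: add p5.
From p12 via ε: add p4, p13.
From p13 via ε: add p1.
From p1 via ε: add p2.
No new states can be added; the closed set is {p0, p1, p2, p3, p4, p5, p9, p12, p13, p15, p16}.

{p0, p1, p2, p3, p4, p5, p9, p12, p13, p15, p16}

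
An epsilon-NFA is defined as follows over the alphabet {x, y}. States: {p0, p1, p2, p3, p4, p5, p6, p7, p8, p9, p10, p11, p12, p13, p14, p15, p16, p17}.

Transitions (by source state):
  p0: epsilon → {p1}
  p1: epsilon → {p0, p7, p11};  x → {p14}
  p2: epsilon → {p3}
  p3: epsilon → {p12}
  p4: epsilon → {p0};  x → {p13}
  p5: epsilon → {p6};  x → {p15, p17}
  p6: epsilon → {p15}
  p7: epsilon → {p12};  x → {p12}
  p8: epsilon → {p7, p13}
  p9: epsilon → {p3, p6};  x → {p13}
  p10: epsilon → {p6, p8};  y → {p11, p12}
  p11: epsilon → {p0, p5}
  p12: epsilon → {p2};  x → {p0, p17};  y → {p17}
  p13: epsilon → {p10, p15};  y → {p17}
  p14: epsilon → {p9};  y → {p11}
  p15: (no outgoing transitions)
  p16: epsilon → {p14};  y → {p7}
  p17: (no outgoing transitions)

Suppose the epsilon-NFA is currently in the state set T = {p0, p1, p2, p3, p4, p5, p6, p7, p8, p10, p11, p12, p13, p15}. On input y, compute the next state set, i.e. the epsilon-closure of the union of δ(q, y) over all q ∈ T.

p10 on y → {p11, p12}.
p12 on y → {p17}.
p13 on y → {p17}.
No y-transition from p0, p1, p2, p3, p4, p5, p6, p7, p8, p11, p15.
Union after reading y: {p11, p12, p17}.
Now take the epsilon-closure:
From p11 via epsilon: add p0, p5.
From p12 via epsilon: add p2.
From p0 via epsilon: add p1.
From p2 via epsilon: add p3.
From p5 via epsilon: add p6.
From p1 via epsilon: add p7.
From p6 via epsilon: add p15.
No new states can be added; the closed set is {p0, p1, p2, p3, p5, p6, p7, p11, p12, p15, p17}.

{p0, p1, p2, p3, p5, p6, p7, p11, p12, p15, p17}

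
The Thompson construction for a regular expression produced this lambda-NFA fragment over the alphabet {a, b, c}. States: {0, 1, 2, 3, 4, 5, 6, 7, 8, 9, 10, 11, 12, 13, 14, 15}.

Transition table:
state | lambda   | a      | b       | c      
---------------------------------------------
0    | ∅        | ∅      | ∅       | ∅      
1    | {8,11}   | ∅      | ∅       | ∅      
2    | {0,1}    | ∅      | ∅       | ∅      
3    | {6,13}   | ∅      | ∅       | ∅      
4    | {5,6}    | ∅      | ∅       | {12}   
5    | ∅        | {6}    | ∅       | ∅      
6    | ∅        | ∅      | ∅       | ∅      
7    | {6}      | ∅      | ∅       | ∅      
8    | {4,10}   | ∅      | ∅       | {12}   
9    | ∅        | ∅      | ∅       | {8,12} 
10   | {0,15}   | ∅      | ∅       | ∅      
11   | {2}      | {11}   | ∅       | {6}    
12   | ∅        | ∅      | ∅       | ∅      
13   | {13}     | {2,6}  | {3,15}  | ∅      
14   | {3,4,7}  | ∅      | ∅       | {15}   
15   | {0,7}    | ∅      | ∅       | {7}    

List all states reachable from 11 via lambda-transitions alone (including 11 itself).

{0, 1, 2, 4, 5, 6, 7, 8, 10, 11, 15}

Start with {11}.
From 11 via lambda: add 2.
From 2 via lambda: add 0, 1.
From 1 via lambda: add 8.
From 8 via lambda: add 4, 10.
From 4 via lambda: add 5, 6.
From 10 via lambda: add 15.
From 15 via lambda: add 7.
No new states can be added; the closed set is {0, 1, 2, 4, 5, 6, 7, 8, 10, 11, 15}.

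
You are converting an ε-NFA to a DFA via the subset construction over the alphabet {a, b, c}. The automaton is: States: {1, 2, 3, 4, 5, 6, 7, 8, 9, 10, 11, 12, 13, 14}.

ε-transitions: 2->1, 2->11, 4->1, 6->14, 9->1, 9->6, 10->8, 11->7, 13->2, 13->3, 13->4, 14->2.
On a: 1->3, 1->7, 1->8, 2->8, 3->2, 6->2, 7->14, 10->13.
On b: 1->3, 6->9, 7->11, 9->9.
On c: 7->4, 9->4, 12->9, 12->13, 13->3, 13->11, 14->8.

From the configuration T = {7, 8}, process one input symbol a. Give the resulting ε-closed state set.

7 on a → {14}.
No a-transition from 8.
Union after reading a: {14}.
Now take the ε-closure:
From 14 via ε: add 2.
From 2 via ε: add 1, 11.
From 11 via ε: add 7.
No new states can be added; the closed set is {1, 2, 7, 11, 14}.

{1, 2, 7, 11, 14}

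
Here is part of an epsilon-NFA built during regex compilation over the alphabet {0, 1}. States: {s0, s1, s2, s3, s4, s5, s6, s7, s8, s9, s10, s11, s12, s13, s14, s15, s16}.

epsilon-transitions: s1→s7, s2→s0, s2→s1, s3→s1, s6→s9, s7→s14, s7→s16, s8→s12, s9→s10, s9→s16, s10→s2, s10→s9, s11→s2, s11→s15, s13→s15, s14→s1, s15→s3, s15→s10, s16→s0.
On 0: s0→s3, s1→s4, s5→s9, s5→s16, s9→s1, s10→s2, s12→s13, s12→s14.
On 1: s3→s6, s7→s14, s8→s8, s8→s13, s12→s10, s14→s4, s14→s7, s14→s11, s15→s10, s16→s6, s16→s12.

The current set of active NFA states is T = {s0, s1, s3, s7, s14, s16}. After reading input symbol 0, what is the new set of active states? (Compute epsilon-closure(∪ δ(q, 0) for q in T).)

{s0, s1, s3, s4, s7, s14, s16}

s0 on 0 → {s3}.
s1 on 0 → {s4}.
No 0-transition from s3, s7, s14, s16.
Union after reading 0: {s3, s4}.
Now take the epsilon-closure:
From s3 via epsilon: add s1.
From s1 via epsilon: add s7.
From s7 via epsilon: add s14, s16.
From s16 via epsilon: add s0.
No new states can be added; the closed set is {s0, s1, s3, s4, s7, s14, s16}.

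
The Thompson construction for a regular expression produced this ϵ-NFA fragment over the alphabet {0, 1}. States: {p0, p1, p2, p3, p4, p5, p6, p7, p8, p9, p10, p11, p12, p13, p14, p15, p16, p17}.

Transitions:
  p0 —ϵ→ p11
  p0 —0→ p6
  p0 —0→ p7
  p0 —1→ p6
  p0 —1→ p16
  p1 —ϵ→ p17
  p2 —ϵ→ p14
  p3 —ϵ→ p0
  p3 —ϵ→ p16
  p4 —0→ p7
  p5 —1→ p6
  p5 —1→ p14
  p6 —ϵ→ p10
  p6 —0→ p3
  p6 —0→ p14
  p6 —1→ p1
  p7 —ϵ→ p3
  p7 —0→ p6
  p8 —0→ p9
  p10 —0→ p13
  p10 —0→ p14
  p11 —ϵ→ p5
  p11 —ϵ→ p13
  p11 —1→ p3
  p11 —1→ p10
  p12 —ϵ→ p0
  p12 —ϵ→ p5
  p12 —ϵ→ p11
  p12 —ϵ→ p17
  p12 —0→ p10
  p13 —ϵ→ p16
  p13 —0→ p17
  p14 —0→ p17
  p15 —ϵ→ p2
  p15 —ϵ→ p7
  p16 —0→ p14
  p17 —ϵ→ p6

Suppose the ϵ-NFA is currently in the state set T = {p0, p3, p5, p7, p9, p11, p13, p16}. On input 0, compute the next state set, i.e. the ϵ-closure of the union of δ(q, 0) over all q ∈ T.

{p0, p3, p5, p6, p7, p10, p11, p13, p14, p16, p17}

p0 on 0 → {p6, p7}.
p7 on 0 → {p6}.
p13 on 0 → {p17}.
p16 on 0 → {p14}.
No 0-transition from p3, p5, p9, p11.
Union after reading 0: {p6, p7, p14, p17}.
Now take the ϵ-closure:
From p6 via ϵ: add p10.
From p7 via ϵ: add p3.
From p3 via ϵ: add p0, p16.
From p0 via ϵ: add p11.
From p11 via ϵ: add p5, p13.
No new states can be added; the closed set is {p0, p3, p5, p6, p7, p10, p11, p13, p14, p16, p17}.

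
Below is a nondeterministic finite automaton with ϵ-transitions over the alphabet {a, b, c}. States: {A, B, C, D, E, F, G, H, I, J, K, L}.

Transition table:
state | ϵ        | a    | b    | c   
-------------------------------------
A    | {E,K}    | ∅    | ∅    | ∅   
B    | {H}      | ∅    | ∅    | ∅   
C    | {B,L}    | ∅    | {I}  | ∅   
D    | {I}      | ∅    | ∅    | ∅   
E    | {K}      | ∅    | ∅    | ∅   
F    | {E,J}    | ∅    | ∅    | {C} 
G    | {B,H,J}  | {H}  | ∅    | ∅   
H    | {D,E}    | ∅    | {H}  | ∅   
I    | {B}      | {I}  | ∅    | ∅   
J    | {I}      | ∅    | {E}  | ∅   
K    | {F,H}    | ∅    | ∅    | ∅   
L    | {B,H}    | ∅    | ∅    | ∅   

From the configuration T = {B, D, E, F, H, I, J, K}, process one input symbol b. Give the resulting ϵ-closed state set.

H on b → {H}.
J on b → {E}.
No b-transition from B, D, E, F, I, K.
Union after reading b: {E, H}.
Now take the ϵ-closure:
From E via ϵ: add K.
From H via ϵ: add D.
From D via ϵ: add I.
From K via ϵ: add F.
From F via ϵ: add J.
From I via ϵ: add B.
No new states can be added; the closed set is {B, D, E, F, H, I, J, K}.

{B, D, E, F, H, I, J, K}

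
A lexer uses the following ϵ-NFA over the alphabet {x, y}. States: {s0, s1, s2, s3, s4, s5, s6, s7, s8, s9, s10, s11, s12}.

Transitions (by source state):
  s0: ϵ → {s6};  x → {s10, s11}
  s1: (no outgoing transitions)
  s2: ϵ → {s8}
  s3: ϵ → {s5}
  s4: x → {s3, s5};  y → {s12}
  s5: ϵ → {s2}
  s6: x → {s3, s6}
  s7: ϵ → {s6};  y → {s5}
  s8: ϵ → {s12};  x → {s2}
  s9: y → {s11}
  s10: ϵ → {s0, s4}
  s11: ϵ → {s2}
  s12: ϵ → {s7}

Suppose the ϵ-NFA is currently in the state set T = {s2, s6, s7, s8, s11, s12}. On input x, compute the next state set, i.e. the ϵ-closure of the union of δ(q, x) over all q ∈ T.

{s2, s3, s5, s6, s7, s8, s12}

s6 on x → {s3, s6}.
s8 on x → {s2}.
No x-transition from s2, s7, s11, s12.
Union after reading x: {s2, s3, s6}.
Now take the ϵ-closure:
From s2 via ϵ: add s8.
From s3 via ϵ: add s5.
From s8 via ϵ: add s12.
From s12 via ϵ: add s7.
No new states can be added; the closed set is {s2, s3, s5, s6, s7, s8, s12}.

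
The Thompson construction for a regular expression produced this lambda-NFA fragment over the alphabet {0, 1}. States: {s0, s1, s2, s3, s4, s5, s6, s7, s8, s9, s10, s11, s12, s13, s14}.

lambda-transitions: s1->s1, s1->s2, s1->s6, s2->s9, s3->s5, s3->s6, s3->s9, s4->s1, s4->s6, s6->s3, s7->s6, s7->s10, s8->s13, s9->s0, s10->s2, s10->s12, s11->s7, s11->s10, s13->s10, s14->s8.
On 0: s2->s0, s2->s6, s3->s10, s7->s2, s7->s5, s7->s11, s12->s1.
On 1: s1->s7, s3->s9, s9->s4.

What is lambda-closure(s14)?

{s0, s2, s8, s9, s10, s12, s13, s14}

Start with {s14}.
From s14 via lambda: add s8.
From s8 via lambda: add s13.
From s13 via lambda: add s10.
From s10 via lambda: add s2, s12.
From s2 via lambda: add s9.
From s9 via lambda: add s0.
No new states can be added; the closed set is {s0, s2, s8, s9, s10, s12, s13, s14}.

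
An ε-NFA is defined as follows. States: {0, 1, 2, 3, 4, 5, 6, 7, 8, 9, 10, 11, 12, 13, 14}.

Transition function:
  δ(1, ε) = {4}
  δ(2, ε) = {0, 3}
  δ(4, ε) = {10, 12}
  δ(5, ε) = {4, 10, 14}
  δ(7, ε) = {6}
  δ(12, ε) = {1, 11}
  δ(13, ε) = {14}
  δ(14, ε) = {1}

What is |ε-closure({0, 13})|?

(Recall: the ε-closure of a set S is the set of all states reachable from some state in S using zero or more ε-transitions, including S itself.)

8

Start with {0, 13}.
From 13 via ε: add 14.
From 14 via ε: add 1.
From 1 via ε: add 4.
From 4 via ε: add 10, 12.
From 12 via ε: add 11.
ε-closure = {0, 1, 4, 10, 11, 12, 13, 14}, which has 8 states.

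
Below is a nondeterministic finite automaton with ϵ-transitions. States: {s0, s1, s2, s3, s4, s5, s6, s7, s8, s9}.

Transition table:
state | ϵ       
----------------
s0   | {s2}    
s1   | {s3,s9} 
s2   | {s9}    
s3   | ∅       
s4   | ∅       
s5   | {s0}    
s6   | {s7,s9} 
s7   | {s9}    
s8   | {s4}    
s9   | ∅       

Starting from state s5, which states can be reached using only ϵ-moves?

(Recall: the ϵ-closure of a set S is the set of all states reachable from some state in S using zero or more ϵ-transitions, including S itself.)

{s0, s2, s5, s9}

Start with {s5}.
From s5 via ϵ: add s0.
From s0 via ϵ: add s2.
From s2 via ϵ: add s9.
No new states can be added; the closed set is {s0, s2, s5, s9}.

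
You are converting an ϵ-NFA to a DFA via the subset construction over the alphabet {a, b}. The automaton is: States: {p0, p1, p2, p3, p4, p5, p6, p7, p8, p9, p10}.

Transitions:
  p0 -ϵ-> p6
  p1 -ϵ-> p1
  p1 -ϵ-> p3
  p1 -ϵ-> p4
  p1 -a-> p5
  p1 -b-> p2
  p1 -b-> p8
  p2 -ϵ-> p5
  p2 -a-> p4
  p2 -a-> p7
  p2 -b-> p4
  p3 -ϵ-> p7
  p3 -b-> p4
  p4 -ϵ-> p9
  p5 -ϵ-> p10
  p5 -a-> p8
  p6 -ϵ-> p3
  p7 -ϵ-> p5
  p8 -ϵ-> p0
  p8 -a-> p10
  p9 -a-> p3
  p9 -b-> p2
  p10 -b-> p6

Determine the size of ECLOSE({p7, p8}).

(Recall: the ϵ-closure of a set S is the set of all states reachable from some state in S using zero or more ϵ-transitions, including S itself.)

Start with {p7, p8}.
From p7 via ϵ: add p5.
From p8 via ϵ: add p0.
From p0 via ϵ: add p6.
From p5 via ϵ: add p10.
From p6 via ϵ: add p3.
ϵ-closure = {p0, p3, p5, p6, p7, p8, p10}, which has 7 states.

7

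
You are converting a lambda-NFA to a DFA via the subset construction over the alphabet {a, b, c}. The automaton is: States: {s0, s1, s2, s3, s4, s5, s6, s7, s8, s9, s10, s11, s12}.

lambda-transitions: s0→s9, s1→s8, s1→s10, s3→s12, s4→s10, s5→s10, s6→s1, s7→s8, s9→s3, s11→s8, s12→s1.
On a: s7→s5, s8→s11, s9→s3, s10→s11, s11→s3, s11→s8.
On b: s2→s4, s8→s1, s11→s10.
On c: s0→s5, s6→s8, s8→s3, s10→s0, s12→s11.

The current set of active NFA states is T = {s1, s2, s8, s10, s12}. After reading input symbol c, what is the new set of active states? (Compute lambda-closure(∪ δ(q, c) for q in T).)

s8 on c → {s3}.
s10 on c → {s0}.
s12 on c → {s11}.
No c-transition from s1, s2.
Union after reading c: {s0, s3, s11}.
Now take the lambda-closure:
From s0 via lambda: add s9.
From s3 via lambda: add s12.
From s11 via lambda: add s8.
From s12 via lambda: add s1.
From s1 via lambda: add s10.
No new states can be added; the closed set is {s0, s1, s3, s8, s9, s10, s11, s12}.

{s0, s1, s3, s8, s9, s10, s11, s12}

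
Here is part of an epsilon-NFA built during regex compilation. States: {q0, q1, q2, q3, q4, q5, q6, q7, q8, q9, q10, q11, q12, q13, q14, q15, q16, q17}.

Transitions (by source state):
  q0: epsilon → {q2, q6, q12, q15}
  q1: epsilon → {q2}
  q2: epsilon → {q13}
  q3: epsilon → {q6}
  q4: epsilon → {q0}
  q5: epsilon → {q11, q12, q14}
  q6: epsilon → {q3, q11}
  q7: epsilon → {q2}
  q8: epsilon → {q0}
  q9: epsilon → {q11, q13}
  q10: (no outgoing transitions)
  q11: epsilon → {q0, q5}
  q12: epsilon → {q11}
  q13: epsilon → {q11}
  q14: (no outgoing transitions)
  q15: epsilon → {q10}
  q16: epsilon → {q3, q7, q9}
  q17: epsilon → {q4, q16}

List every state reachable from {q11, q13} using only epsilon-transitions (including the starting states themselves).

Start with {q11, q13}.
From q11 via epsilon: add q0, q5.
From q0 via epsilon: add q2, q6, q12, q15.
From q5 via epsilon: add q14.
From q6 via epsilon: add q3.
From q15 via epsilon: add q10.
No new states can be added; the closed set is {q0, q2, q3, q5, q6, q10, q11, q12, q13, q14, q15}.

{q0, q2, q3, q5, q6, q10, q11, q12, q13, q14, q15}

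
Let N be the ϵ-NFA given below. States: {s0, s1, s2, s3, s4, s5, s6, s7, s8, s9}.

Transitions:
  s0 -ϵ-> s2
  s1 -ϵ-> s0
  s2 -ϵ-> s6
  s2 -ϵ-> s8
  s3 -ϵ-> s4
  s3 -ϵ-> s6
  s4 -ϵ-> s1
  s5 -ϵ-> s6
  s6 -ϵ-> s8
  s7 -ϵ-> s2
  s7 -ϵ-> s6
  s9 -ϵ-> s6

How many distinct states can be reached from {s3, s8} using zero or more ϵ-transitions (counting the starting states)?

Start with {s3, s8}.
From s3 via ϵ: add s4, s6.
From s4 via ϵ: add s1.
From s1 via ϵ: add s0.
From s0 via ϵ: add s2.
ϵ-closure = {s0, s1, s2, s3, s4, s6, s8}, which has 7 states.

7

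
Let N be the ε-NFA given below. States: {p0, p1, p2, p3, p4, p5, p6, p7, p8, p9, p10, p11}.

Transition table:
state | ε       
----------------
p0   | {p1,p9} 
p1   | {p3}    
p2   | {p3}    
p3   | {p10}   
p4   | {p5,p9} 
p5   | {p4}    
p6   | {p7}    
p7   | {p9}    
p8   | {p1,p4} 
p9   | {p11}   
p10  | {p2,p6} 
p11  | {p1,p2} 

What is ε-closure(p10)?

{p1, p2, p3, p6, p7, p9, p10, p11}

Start with {p10}.
From p10 via ε: add p2, p6.
From p2 via ε: add p3.
From p6 via ε: add p7.
From p7 via ε: add p9.
From p9 via ε: add p11.
From p11 via ε: add p1.
No new states can be added; the closed set is {p1, p2, p3, p6, p7, p9, p10, p11}.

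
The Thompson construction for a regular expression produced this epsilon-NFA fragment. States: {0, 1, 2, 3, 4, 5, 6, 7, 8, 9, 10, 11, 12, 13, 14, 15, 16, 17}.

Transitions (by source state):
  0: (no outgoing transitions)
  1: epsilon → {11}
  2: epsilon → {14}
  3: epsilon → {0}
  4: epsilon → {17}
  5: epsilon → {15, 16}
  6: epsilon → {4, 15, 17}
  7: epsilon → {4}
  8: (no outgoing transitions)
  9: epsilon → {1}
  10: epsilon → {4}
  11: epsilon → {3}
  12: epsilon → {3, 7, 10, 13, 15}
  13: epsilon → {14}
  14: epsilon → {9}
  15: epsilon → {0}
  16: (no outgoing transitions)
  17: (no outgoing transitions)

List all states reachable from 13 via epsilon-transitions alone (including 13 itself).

Start with {13}.
From 13 via epsilon: add 14.
From 14 via epsilon: add 9.
From 9 via epsilon: add 1.
From 1 via epsilon: add 11.
From 11 via epsilon: add 3.
From 3 via epsilon: add 0.
No new states can be added; the closed set is {0, 1, 3, 9, 11, 13, 14}.

{0, 1, 3, 9, 11, 13, 14}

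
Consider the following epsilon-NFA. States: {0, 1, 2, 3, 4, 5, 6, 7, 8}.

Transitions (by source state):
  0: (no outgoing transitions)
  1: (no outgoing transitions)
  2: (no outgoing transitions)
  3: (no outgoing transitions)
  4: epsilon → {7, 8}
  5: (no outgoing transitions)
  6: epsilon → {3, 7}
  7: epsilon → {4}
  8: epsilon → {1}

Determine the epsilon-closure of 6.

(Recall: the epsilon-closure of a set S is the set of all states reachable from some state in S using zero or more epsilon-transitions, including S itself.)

Start with {6}.
From 6 via epsilon: add 3, 7.
From 7 via epsilon: add 4.
From 4 via epsilon: add 8.
From 8 via epsilon: add 1.
No new states can be added; the closed set is {1, 3, 4, 6, 7, 8}.

{1, 3, 4, 6, 7, 8}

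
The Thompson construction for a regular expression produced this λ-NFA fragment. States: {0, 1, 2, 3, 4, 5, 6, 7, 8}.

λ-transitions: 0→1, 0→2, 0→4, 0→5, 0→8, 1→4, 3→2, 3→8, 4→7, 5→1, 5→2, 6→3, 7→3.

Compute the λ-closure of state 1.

{1, 2, 3, 4, 7, 8}

Start with {1}.
From 1 via λ: add 4.
From 4 via λ: add 7.
From 7 via λ: add 3.
From 3 via λ: add 2, 8.
No new states can be added; the closed set is {1, 2, 3, 4, 7, 8}.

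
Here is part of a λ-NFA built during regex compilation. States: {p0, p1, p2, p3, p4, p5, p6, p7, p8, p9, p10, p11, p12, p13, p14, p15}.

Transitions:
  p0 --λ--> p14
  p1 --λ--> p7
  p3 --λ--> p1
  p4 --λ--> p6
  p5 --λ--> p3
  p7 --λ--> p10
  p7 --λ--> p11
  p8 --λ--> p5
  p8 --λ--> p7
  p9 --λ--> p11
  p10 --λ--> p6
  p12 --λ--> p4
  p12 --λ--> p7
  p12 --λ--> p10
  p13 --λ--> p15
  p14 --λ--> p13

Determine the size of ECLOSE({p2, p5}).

Start with {p2, p5}.
From p5 via λ: add p3.
From p3 via λ: add p1.
From p1 via λ: add p7.
From p7 via λ: add p10, p11.
From p10 via λ: add p6.
λ-closure = {p1, p2, p3, p5, p6, p7, p10, p11}, which has 8 states.

8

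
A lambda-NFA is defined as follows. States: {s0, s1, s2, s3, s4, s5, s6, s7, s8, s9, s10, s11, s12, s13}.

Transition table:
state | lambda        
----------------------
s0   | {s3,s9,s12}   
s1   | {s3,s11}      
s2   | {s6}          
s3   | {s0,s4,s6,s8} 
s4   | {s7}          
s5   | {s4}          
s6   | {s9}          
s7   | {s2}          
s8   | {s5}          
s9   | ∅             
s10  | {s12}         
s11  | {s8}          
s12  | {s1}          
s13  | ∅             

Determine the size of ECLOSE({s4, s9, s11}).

8

Start with {s4, s9, s11}.
From s4 via lambda: add s7.
From s11 via lambda: add s8.
From s7 via lambda: add s2.
From s8 via lambda: add s5.
From s2 via lambda: add s6.
lambda-closure = {s2, s4, s5, s6, s7, s8, s9, s11}, which has 8 states.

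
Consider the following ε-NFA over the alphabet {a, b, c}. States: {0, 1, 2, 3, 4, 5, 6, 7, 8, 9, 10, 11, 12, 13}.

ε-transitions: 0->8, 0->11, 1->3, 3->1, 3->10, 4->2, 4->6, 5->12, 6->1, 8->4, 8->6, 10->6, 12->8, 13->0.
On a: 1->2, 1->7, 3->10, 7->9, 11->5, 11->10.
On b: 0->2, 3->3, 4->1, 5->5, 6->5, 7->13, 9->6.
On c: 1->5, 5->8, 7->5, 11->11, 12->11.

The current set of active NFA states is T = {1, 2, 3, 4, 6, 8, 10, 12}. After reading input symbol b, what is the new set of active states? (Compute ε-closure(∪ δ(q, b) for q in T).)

{1, 2, 3, 4, 5, 6, 8, 10, 12}

3 on b → {3}.
4 on b → {1}.
6 on b → {5}.
No b-transition from 1, 2, 8, 10, 12.
Union after reading b: {1, 3, 5}.
Now take the ε-closure:
From 3 via ε: add 10.
From 5 via ε: add 12.
From 10 via ε: add 6.
From 12 via ε: add 8.
From 8 via ε: add 4.
From 4 via ε: add 2.
No new states can be added; the closed set is {1, 2, 3, 4, 5, 6, 8, 10, 12}.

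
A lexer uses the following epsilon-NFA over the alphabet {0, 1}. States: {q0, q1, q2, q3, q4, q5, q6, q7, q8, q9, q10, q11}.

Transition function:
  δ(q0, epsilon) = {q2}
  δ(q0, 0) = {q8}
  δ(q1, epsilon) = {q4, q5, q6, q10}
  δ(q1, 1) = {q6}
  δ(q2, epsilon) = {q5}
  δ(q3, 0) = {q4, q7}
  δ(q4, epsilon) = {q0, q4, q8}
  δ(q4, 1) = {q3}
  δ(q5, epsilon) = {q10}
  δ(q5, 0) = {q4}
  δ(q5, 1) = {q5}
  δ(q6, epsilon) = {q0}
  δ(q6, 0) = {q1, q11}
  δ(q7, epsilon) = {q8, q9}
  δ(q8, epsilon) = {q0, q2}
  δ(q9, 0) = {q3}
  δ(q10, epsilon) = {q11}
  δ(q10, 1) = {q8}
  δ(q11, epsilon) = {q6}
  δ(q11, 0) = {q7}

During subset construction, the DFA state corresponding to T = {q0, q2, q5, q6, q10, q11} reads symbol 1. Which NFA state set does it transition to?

{q0, q2, q5, q6, q8, q10, q11}

q5 on 1 → {q5}.
q10 on 1 → {q8}.
No 1-transition from q0, q2, q6, q11.
Union after reading 1: {q5, q8}.
Now take the epsilon-closure:
From q5 via epsilon: add q10.
From q8 via epsilon: add q0, q2.
From q10 via epsilon: add q11.
From q11 via epsilon: add q6.
No new states can be added; the closed set is {q0, q2, q5, q6, q8, q10, q11}.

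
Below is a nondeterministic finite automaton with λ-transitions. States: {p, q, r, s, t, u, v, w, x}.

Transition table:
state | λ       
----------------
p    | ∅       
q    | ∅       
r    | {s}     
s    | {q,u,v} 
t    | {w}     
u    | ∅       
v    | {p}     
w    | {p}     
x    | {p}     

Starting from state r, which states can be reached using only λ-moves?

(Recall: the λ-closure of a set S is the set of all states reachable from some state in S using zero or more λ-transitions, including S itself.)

Start with {r}.
From r via λ: add s.
From s via λ: add q, u, v.
From v via λ: add p.
No new states can be added; the closed set is {p, q, r, s, u, v}.

{p, q, r, s, u, v}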